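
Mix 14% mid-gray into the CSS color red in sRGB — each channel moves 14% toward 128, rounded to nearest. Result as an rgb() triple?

CSS red is rgb(255, 0, 0).
A 14% tone moves each channel 14% toward 128:
  R: 255 + 0.14×(128−255) = 255 − 17.78 = 237.22 → 237
  G: 0 + 0.14×(128−0) = 0 + 17.92 = 17.92 → 18
  B: 0 + 17.92 = 17.92 → 18

rgb(237, 18, 18)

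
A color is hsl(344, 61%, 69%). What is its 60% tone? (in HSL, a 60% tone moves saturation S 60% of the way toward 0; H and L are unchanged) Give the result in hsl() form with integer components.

S moves 60% from 61 toward 0: 61 − 36.6 = 24.4 → 24.
H and L are unchanged.

hsl(344, 24%, 69%)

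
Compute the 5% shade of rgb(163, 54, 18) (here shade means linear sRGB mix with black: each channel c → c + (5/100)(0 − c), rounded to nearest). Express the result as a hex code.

#9b3311

A 5% shade moves each channel 5% toward 0:
  R: 163 + 0.05×(0−163) = 163 − 8.15 = 154.85 → 155
  G: 54 + 0.05×(0−54) = 54 − 2.7 = 51.3 → 51
  B: 18 + 0.05×(0−18) = 18 − 0.9 = 17.1 → 17
rgb(155, 51, 17) = #9b3311.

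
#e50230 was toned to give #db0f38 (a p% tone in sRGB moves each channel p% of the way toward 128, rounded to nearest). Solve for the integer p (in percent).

#e50230 is rgb(229, 2, 48); #db0f38 is rgb(219, 15, 56).
On the G channel (widest range): 15 ≈ 2 + (p/100)(128 − 2), so p ≈ 100×(15 − 2)/(128 − 2) = 1300/126 = 10.32.
p = 10 reproduces all three channels after rounding.

10%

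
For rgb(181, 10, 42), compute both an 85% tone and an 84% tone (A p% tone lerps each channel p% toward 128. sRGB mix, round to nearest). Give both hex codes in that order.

85% tone:
  R: 181 + 0.85×(128−181) = 181 − 45.05 = 135.95 → 136
  G: 10 + 0.85×(128−10) = 10 + 100.3 = 110.3 → 110
  B: 42 + 0.85×(128−42) = 42 + 73.1 = 115.1 → 115
  → #886e73
84% tone:
  R: 181 + 0.84×(128−181) = 181 − 44.52 = 136.48 → 136
  G: 10 + 0.84×(128−10) = 10 + 99.12 = 109.12 → 109
  B: 42 + 0.84×(128−42) = 42 + 72.24 = 114.24 → 114
  → #886d72

#886e73, #886d72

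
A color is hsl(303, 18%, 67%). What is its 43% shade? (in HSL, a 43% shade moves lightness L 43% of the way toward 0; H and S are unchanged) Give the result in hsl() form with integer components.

hsl(303, 18%, 38%)

L moves 43% from 67 toward 0: 67 − 28.81 = 38.19 → 38.
H and S are unchanged.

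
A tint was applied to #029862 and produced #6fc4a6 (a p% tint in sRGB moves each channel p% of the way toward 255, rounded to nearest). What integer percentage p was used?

#029862 is rgb(2, 152, 98); #6fc4a6 is rgb(111, 196, 166).
On the R channel (widest range): 111 ≈ 2 + (p/100)(255 − 2), so p ≈ 100×(111 − 2)/(255 − 2) = 10900/253 = 43.08.
p = 43 reproduces all three channels after rounding.

43%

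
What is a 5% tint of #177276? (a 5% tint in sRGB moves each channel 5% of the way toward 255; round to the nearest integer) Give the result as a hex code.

#177276 is rgb(23, 114, 118).
Lerp each channel 5% toward 255:
  R: 23 + 11.6 = 34.6 → 35
  G: 114 + 0.05×(255−114) = 114 + 7.05 = 121.05 → 121
  B: 118 + 6.85 = 124.85 → 125
rgb(35, 121, 125) = #23797d.

#23797d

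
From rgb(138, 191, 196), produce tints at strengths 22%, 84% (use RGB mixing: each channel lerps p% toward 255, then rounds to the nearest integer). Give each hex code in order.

22%: (138 + 25.74 = 163.74→164, 191 + 14.08 = 205.08→205, 196 + 12.98 = 208.98→209) → #A4CDD1
84%: (138 + 98.28 = 236.28→236, 191 + 53.76 = 244.76→245, 196 + 49.56 = 245.56→246) → #ECF5F6

#A4CDD1, #ECF5F6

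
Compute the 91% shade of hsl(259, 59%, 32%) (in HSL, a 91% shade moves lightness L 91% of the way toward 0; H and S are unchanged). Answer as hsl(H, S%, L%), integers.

hsl(259, 59%, 3%)

L moves 91% from 32 toward 0: 32 − 29.12 = 2.88 → 3.
H and S are unchanged.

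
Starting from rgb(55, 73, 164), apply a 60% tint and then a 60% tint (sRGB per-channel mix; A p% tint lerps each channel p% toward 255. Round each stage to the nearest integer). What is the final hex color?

#dfe2f1

Lerp each channel 60% toward 255:
  R: 55 + 0.6×(255−55) = 55 + 120 = 175 → 175
  G: 73 + 0.6×(255−73) = 73 + 109.2 = 182.2 → 182
  B: 164 + 54.6 = 218.6 → 219
After the tint: rgb(175, 182, 219) = #afb6db.
Per channel, c → c + 0.6(255 − c):
  R: 175 + 0.6×(255−175) = 175 + 48 = 223 → 223
  G: 182 + 0.6×(255−182) = 182 + 43.8 = 225.8 → 226
  B: 219 + 21.6 = 240.6 → 241
rgb(223, 226, 241) = #dfe2f1.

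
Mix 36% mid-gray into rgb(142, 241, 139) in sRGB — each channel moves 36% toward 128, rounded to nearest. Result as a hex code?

#89C887

Per channel, c → c + 0.36(128 − c):
  R: 142 + 0.36×(128−142) = 142 − 5.04 = 136.96 → 137
  G: 241 − 40.68 = 200.32 → 200
  B: 139 − 3.96 = 135.04 → 135
rgb(137, 200, 135) = #89C887.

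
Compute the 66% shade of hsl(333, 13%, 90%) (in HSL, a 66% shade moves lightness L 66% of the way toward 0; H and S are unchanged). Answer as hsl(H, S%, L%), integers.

hsl(333, 13%, 31%)

L moves 66% from 90 toward 0: 90 − 59.4 = 30.6 → 31.
H and S are unchanged.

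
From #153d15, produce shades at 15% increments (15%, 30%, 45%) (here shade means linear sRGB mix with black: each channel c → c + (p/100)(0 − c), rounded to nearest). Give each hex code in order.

#123412, #0f2b0f, #0c220c

#153d15 is rgb(21, 61, 21).
15%: (21 − 3.15 = 17.85→18, 61 − 9.15 = 51.85→52, 21 − 3.15 = 17.85→18) → #123412
30%: (21 − 6.3 = 14.7→15, 61 − 18.3 = 42.7→43, 21 − 6.3 = 14.7→15) → #0f2b0f
45%: (21 − 9.45 = 11.55→12, 61 − 27.45 = 33.55→34, 21 − 9.45 = 11.55→12) → #0c220c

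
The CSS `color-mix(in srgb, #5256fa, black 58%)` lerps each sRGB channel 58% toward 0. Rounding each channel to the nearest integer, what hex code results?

#5256fa is rgb(82, 86, 250).
Lerp each channel 58% toward 0:
  R: 82 + 0.58×(0−82) = 82 − 47.56 = 34.44 → 34
  G: 86 + 0.58×(0−86) = 86 − 49.88 = 36.12 → 36
  B: 250 − 145 = 105 → 105
rgb(34, 36, 105) = #222469.

#222469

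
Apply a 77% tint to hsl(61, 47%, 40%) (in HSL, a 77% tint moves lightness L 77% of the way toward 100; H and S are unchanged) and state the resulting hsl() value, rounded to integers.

L moves 77% from 40 toward 100: 40 + 46.2 = 86.2 → 86.
H and S are unchanged.

hsl(61, 47%, 86%)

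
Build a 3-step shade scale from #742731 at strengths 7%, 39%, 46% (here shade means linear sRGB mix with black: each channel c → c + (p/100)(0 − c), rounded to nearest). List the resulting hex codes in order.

#6C242E, #47181E, #3F151A

#742731 is rgb(116, 39, 49).
7%: (116 − 8.12 = 107.88→108, 39 − 2.73 = 36.27→36, 49 − 3.43 = 45.57→46) → #6C242E
39%: (116 − 45.24 = 70.76→71, 39 − 15.21 = 23.79→24, 49 − 19.11 = 29.89→30) → #47181E
46%: (116 − 53.36 = 62.64→63, 39 − 17.94 = 21.06→21, 49 − 22.54 = 26.46→26) → #3F151A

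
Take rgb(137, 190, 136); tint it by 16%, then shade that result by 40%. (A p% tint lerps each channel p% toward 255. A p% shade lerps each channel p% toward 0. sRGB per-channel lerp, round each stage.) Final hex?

A 16% tint moves each channel 16% toward 255:
  R: 137 + 0.16×(255−137) = 137 + 18.88 = 155.88 → 156
  G: 190 + 0.16×(255−190) = 190 + 10.4 = 200.4 → 200
  B: 136 + 0.16×(255−136) = 136 + 19.04 = 155.04 → 155
After the tint: rgb(156, 200, 155) = #9cc89b.
A 40% shade moves each channel 40% toward 0:
  R: 156 + 0.4×(0−156) = 156 − 62.4 = 93.6 → 94
  G: 200 + 0.4×(0−200) = 200 − 80 = 120 → 120
  B: 155 + 0.4×(0−155) = 155 − 62 = 93 → 93
rgb(94, 120, 93) = #5e785d.

#5e785d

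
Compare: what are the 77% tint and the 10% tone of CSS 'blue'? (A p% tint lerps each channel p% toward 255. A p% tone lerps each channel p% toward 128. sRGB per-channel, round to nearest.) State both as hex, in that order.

CSS blue is rgb(0, 0, 255).
77% tint:
  R: 0 + 0.77×(255−0) = 0 + 196.35 = 196.35 → 196
  G: 0 + 0.77×(255−0) = 0 + 196.35 = 196.35 → 196
  B: 255 + 0.77×(255−255) = 255 + 0 = 255 → 255
  → #c4c4ff
10% tone:
  R: 0 + 0.1×(128−0) = 0 + 12.8 = 12.8 → 13
  G: 0 + 0.1×(128−0) = 0 + 12.8 = 12.8 → 13
  B: 255 + 0.1×(128−255) = 255 − 12.7 = 242.3 → 242
  → #0d0df2

#c4c4ff, #0d0df2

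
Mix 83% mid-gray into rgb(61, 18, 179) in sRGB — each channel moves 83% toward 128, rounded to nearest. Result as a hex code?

#756D89

An 83% tone moves each channel 83% toward 128:
  R: 61 + 0.83×(128−61) = 61 + 55.61 = 116.61 → 117
  G: 18 + 91.3 = 109.3 → 109
  B: 179 − 42.33 = 136.67 → 137
rgb(117, 109, 137) = #756D89.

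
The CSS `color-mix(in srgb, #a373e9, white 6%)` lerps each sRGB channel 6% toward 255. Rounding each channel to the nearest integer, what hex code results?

#a97bea

#a373e9 is rgb(163, 115, 233).
Per channel, c → c + 0.06(255 − c):
  R: 163 + 0.06×(255−163) = 163 + 5.52 = 168.52 → 169
  G: 115 + 0.06×(255−115) = 115 + 8.4 = 123.4 → 123
  B: 233 + 0.06×(255−233) = 233 + 1.32 = 234.32 → 234
rgb(169, 123, 234) = #a97bea.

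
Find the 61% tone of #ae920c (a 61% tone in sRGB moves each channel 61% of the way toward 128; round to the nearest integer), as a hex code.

#928753

#ae920c is rgb(174, 146, 12).
Lerp each channel 61% toward 128:
  R: 174 + 0.61×(128−174) = 174 − 28.06 = 145.94 → 146
  G: 146 − 10.98 = 135.02 → 135
  B: 12 + 70.76 = 82.76 → 83
rgb(146, 135, 83) = #928753.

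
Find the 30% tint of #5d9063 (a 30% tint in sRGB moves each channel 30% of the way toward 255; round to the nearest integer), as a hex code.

#8eb192

#5d9063 is rgb(93, 144, 99).
Lerp each channel 30% toward 255:
  R: 93 + 0.3×(255−93) = 93 + 48.6 = 141.6 → 142
  G: 144 + 0.3×(255−144) = 144 + 33.3 = 177.3 → 177
  B: 99 + 0.3×(255−99) = 99 + 46.8 = 145.8 → 146
rgb(142, 177, 146) = #8eb192.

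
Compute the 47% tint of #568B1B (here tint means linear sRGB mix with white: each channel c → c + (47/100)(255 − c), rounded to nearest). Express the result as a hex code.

#568B1B is rgb(86, 139, 27).
Per channel, c → c + 0.47(255 − c):
  R: 86 + 0.47×(255−86) = 86 + 79.43 = 165.43 → 165
  G: 139 + 0.47×(255−139) = 139 + 54.52 = 193.52 → 194
  B: 27 + 0.47×(255−27) = 27 + 107.16 = 134.16 → 134
rgb(165, 194, 134) = #A5C286.

#A5C286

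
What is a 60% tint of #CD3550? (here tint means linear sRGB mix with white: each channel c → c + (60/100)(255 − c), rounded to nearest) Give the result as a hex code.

#CD3550 is rgb(205, 53, 80).
Per channel, c → c + 0.6(255 − c):
  R: 205 + 0.6×(255−205) = 205 + 30 = 235 → 235
  G: 53 + 0.6×(255−53) = 53 + 121.2 = 174.2 → 174
  B: 80 + 0.6×(255−80) = 80 + 105 = 185 → 185
rgb(235, 174, 185) = #EBAEB9.

#EBAEB9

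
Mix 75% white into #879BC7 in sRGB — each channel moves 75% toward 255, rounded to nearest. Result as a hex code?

#E1E6F1

#879BC7 is rgb(135, 155, 199).
Per channel, c → c + 0.75(255 − c):
  R: 135 + 90 = 225 → 225
  G: 155 + 0.75×(255−155) = 155 + 75 = 230 → 230
  B: 199 + 42 = 241 → 241
rgb(225, 230, 241) = #E1E6F1.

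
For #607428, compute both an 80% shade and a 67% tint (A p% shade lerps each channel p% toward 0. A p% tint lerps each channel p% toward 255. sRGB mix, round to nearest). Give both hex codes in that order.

#131708, #cbd1b8

#607428 is rgb(96, 116, 40).
80% shade:
  R: 96 + 0.8×(0−96) = 96 − 76.8 = 19.2 → 19
  G: 116 − 92.8 = 23.2 → 23
  B: 40 − 32 = 8 → 8
  → #131708
67% tint:
  R: 96 + 0.67×(255−96) = 96 + 106.53 = 202.53 → 203
  G: 116 + 0.67×(255−116) = 116 + 93.13 = 209.13 → 209
  B: 40 + 144.05 = 184.05 → 184
  → #cbd1b8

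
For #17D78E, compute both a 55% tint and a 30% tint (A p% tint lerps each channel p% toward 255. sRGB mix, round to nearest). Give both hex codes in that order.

#97EDCC, #5DE3B0

#17D78E is rgb(23, 215, 142).
55% tint:
  R: 23 + 0.55×(255−23) = 23 + 127.6 = 150.6 → 151
  G: 215 + 22 = 237 → 237
  B: 142 + 0.55×(255−142) = 142 + 62.15 = 204.15 → 204
  → #97EDCC
30% tint:
  R: 23 + 69.6 = 92.6 → 93
  G: 215 + 12 = 227 → 227
  B: 142 + 0.3×(255−142) = 142 + 33.9 = 175.9 → 176
  → #5DE3B0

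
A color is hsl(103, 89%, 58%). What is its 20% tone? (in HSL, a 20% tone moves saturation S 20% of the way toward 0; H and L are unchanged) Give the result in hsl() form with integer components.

hsl(103, 71%, 58%)

S moves 20% from 89 toward 0: 89 − 17.8 = 71.2 → 71.
H and L are unchanged.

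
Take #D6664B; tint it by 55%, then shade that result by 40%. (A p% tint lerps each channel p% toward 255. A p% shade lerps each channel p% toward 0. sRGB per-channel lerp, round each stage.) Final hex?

#8E7068

#D6664B is rgb(214, 102, 75).
A 55% tint moves each channel 55% toward 255:
  R: 214 + 0.55×(255−214) = 214 + 22.55 = 236.55 → 237
  G: 102 + 0.55×(255−102) = 102 + 84.15 = 186.15 → 186
  B: 75 + 99 = 174 → 174
After the tint: rgb(237, 186, 174) = #EDBAAE.
Lerp each channel 40% toward 0:
  R: 237 + 0.4×(0−237) = 237 − 94.8 = 142.2 → 142
  G: 186 + 0.4×(0−186) = 186 − 74.4 = 111.6 → 112
  B: 174 − 69.6 = 104.4 → 104
rgb(142, 112, 104) = #8E7068.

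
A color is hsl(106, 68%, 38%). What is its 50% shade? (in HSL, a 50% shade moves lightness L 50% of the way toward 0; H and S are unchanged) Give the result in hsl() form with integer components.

hsl(106, 68%, 19%)

L moves 50% from 38 toward 0: 38 − 19 = 19 → 19.
H and S are unchanged.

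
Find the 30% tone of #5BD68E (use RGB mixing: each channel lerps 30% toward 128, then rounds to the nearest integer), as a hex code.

#66BC8A

#5BD68E is rgb(91, 214, 142).
Lerp each channel 30% toward 128:
  R: 91 + 11.1 = 102.1 → 102
  G: 214 + 0.3×(128−214) = 214 − 25.8 = 188.2 → 188
  B: 142 − 4.2 = 137.8 → 138
rgb(102, 188, 138) = #66BC8A.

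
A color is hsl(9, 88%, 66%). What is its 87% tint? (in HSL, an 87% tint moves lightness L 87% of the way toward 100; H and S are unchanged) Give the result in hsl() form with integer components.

L moves 87% from 66 toward 100: 66 + 29.58 = 95.58 → 96.
H and S are unchanged.

hsl(9, 88%, 96%)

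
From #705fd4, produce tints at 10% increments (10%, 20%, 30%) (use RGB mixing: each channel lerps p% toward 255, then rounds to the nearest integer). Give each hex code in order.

#7e6fd8, #8d7fdd, #9b8fe1

#705fd4 is rgb(112, 95, 212).
10%: (112 + 14.3 = 126.3→126, 95 + 16 = 111→111, 212 + 4.3 = 216.3→216) → #7e6fd8
20%: (112 + 28.6 = 140.6→141, 95 + 32 = 127→127, 212 + 8.6 = 220.6→221) → #8d7fdd
30%: (112 + 42.9 = 154.9→155, 95 + 48 = 143→143, 212 + 12.9 = 224.9→225) → #9b8fe1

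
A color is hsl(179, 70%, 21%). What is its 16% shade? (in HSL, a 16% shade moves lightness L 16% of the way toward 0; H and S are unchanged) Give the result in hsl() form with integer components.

hsl(179, 70%, 18%)

L moves 16% from 21 toward 0: 21 − 3.36 = 17.64 → 18.
H and S are unchanged.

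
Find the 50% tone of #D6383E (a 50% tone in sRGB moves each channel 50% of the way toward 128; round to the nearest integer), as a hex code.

#D6383E is rgb(214, 56, 62).
Lerp each channel 50% toward 128:
  R: 214 − 43 = 171 → 171
  G: 56 + 0.5×(128−56) = 56 + 36 = 92 → 92
  B: 62 + 0.5×(128−62) = 62 + 33 = 95 → 95
rgb(171, 92, 95) = #AB5C5F.

#AB5C5F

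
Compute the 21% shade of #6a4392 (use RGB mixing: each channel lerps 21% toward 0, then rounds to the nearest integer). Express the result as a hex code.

#543573

#6a4392 is rgb(106, 67, 146).
Lerp each channel 21% toward 0:
  R: 106 + 0.21×(0−106) = 106 − 22.26 = 83.74 → 84
  G: 67 − 14.07 = 52.93 → 53
  B: 146 + 0.21×(0−146) = 146 − 30.66 = 115.34 → 115
rgb(84, 53, 115) = #543573.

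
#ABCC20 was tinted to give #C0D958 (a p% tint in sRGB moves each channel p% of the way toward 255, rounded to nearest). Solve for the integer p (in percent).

#ABCC20 is rgb(171, 204, 32); #C0D958 is rgb(192, 217, 88).
On the B channel (widest range): 88 ≈ 32 + (p/100)(255 − 32), so p ≈ 100×(88 − 32)/(255 − 32) = 5600/223 = 25.11.
p = 25 reproduces all three channels after rounding.

25%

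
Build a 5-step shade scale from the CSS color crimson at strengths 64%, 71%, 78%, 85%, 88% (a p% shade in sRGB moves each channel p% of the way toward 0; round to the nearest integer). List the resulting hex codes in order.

#4F0716, #400611, #30040D, #210309, #1A0207

CSS crimson is rgb(220, 20, 60).
64%: (220 − 140.8 = 79.2→79, 20 − 12.8 = 7.2→7, 60 − 38.4 = 21.6→22) → #4F0716
71%: (220 − 156.2 = 63.8→64, 20 − 14.2 = 5.8→6, 60 − 42.6 = 17.4→17) → #400611
78%: (220 − 171.6 = 48.4→48, 20 − 15.6 = 4.4→4, 60 − 46.8 = 13.2→13) → #30040D
85%: (220 − 187 = 33→33, 20 − 17 = 3→3, 60 − 51 = 9→9) → #210309
88%: (220 − 193.6 = 26.4→26, 20 − 17.6 = 2.4→2, 60 − 52.8 = 7.2→7) → #1A0207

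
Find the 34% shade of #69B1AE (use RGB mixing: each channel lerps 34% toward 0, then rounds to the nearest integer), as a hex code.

#69B1AE is rgb(105, 177, 174).
Lerp each channel 34% toward 0:
  R: 105 − 35.7 = 69.3 → 69
  G: 177 + 0.34×(0−177) = 177 − 60.18 = 116.82 → 117
  B: 174 − 59.16 = 114.84 → 115
rgb(69, 117, 115) = #457573.

#457573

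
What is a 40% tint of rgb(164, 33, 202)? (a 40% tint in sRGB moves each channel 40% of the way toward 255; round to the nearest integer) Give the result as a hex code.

Per channel, c → c + 0.4(255 − c):
  R: 164 + 36.4 = 200.4 → 200
  G: 33 + 88.8 = 121.8 → 122
  B: 202 + 0.4×(255−202) = 202 + 21.2 = 223.2 → 223
rgb(200, 122, 223) = #C87ADF.

#C87ADF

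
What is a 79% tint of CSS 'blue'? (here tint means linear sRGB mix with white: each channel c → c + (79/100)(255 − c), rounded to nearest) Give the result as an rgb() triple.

rgb(201, 201, 255)

CSS blue is rgb(0, 0, 255).
Lerp each channel 79% toward 255:
  R: 0 + 201.45 = 201.45 → 201
  G: 0 + 0.79×(255−0) = 0 + 201.45 = 201.45 → 201
  B: 255 + 0 = 255 → 255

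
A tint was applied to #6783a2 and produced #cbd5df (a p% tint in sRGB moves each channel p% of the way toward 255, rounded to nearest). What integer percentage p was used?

#6783a2 is rgb(103, 131, 162); #cbd5df is rgb(203, 213, 223).
On the R channel (widest range): 203 ≈ 103 + (p/100)(255 − 103), so p ≈ 100×(203 − 103)/(255 − 103) = 10000/152 = 65.79.
p = 66 reproduces all three channels after rounding.

66%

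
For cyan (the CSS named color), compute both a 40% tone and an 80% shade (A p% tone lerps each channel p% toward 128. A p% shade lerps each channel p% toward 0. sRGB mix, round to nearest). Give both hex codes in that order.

CSS cyan is rgb(0, 255, 255).
40% tone:
  R: 0 + 0.4×(128−0) = 0 + 51.2 = 51.2 → 51
  G: 255 − 50.8 = 204.2 → 204
  B: 255 + 0.4×(128−255) = 255 − 50.8 = 204.2 → 204
  → #33CCCC
80% shade:
  R: 0 + 0.8×(0−0) = 0 + 0 = 0 → 0
  G: 255 + 0.8×(0−255) = 255 − 204 = 51 → 51
  B: 255 + 0.8×(0−255) = 255 − 204 = 51 → 51
  → #003333

#33CCCC, #003333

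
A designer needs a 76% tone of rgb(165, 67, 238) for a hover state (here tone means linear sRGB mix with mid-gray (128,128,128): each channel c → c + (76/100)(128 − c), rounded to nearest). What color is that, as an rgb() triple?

A 76% tone moves each channel 76% toward 128:
  R: 165 + 0.76×(128−165) = 165 − 28.12 = 136.88 → 137
  G: 67 + 46.36 = 113.36 → 113
  B: 238 − 83.6 = 154.4 → 154

rgb(137, 113, 154)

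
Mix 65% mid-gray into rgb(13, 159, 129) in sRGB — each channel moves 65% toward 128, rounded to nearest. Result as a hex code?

Per channel, c → c + 0.65(128 − c):
  R: 13 + 0.65×(128−13) = 13 + 74.75 = 87.75 → 88
  G: 159 − 20.15 = 138.85 → 139
  B: 129 + 0.65×(128−129) = 129 − 0.65 = 128.35 → 128
rgb(88, 139, 128) = #588B80.

#588B80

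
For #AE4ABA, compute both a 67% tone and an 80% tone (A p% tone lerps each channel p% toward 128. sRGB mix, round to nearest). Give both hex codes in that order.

#AE4ABA is rgb(174, 74, 186).
67% tone:
  R: 174 + 0.67×(128−174) = 174 − 30.82 = 143.18 → 143
  G: 74 + 0.67×(128−74) = 74 + 36.18 = 110.18 → 110
  B: 186 − 38.86 = 147.14 → 147
  → #8F6E93
80% tone:
  R: 174 + 0.8×(128−174) = 174 − 36.8 = 137.2 → 137
  G: 74 + 0.8×(128−74) = 74 + 43.2 = 117.2 → 117
  B: 186 + 0.8×(128−186) = 186 − 46.4 = 139.6 → 140
  → #89758C

#8F6E93, #89758C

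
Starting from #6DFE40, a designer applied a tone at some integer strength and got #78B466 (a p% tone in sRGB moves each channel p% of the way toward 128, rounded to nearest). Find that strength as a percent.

59%

#6DFE40 is rgb(109, 254, 64); #78B466 is rgb(120, 180, 102).
On the G channel (widest range): 180 ≈ 254 + (p/100)(128 − 254), so p ≈ 100×(180 − 254)/(128 − 254) = -7400/-126 = 58.73.
p = 59 reproduces all three channels after rounding.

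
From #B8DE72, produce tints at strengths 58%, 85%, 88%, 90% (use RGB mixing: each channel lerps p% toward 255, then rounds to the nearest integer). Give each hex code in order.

#E1F1C4, #F4FAEA, #F6FBEE, #F8FCF1

#B8DE72 is rgb(184, 222, 114).
58%: (184 + 41.18 = 225.18→225, 222 + 19.14 = 241.14→241, 114 + 81.78 = 195.78→196) → #E1F1C4
85%: (184 + 60.35 = 244.35→244, 222 + 28.05 = 250.05→250, 114 + 119.85 = 233.85→234) → #F4FAEA
88%: (184 + 62.48 = 246.48→246, 222 + 29.04 = 251.04→251, 114 + 124.08 = 238.08→238) → #F6FBEE
90%: (184 + 63.9 = 247.9→248, 222 + 29.7 = 251.7→252, 114 + 126.9 = 240.9→241) → #F8FCF1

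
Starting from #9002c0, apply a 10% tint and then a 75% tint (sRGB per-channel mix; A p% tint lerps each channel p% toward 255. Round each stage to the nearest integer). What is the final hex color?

#9002c0 is rgb(144, 2, 192).
A 10% tint moves each channel 10% toward 255:
  R: 144 + 0.1×(255−144) = 144 + 11.1 = 155.1 → 155
  G: 2 + 0.1×(255−2) = 2 + 25.3 = 27.3 → 27
  B: 192 + 0.1×(255−192) = 192 + 6.3 = 198.3 → 198
After the tint: rgb(155, 27, 198) = #9b1bc6.
Lerp each channel 75% toward 255:
  R: 155 + 0.75×(255−155) = 155 + 75 = 230 → 230
  G: 27 + 0.75×(255−27) = 27 + 171 = 198 → 198
  B: 198 + 0.75×(255−198) = 198 + 42.75 = 240.75 → 241
rgb(230, 198, 241) = #e6c6f1.

#e6c6f1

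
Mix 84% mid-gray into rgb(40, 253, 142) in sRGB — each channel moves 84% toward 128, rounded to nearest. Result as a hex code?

#729482

Lerp each channel 84% toward 128:
  R: 40 + 0.84×(128−40) = 40 + 73.92 = 113.92 → 114
  G: 253 − 105 = 148 → 148
  B: 142 − 11.76 = 130.24 → 130
rgb(114, 148, 130) = #729482.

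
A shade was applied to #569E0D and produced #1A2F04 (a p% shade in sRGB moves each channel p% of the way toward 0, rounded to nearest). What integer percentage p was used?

#569E0D is rgb(86, 158, 13); #1A2F04 is rgb(26, 47, 4).
On the G channel (widest range): 47 ≈ 158 + (p/100)(0 − 158), so p ≈ 100×(47 − 158)/(0 − 158) = -11100/-158 = 70.25.
p = 70 reproduces all three channels after rounding.

70%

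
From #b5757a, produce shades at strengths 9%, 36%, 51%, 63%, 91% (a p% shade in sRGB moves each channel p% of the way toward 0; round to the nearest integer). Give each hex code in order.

#a56a6f, #744b4e, #59393c, #432b2d, #100b0b

#b5757a is rgb(181, 117, 122).
9%: (181 − 16.29 = 164.71→165, 117 − 10.53 = 106.47→106, 122 − 10.98 = 111.02→111) → #a56a6f
36%: (181 − 65.16 = 115.84→116, 117 − 42.12 = 74.88→75, 122 − 43.92 = 78.08→78) → #744b4e
51%: (181 − 92.31 = 88.69→89, 117 − 59.67 = 57.33→57, 122 − 62.22 = 59.78→60) → #59393c
63%: (181 − 114.03 = 66.97→67, 117 − 73.71 = 43.29→43, 122 − 76.86 = 45.14→45) → #432b2d
91%: (181 − 164.71 = 16.29→16, 117 − 106.47 = 10.53→11, 122 − 111.02 = 10.98→11) → #100b0b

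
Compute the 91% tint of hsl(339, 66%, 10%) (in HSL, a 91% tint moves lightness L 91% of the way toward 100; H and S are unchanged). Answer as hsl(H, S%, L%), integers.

L moves 91% from 10 toward 100: 10 + 81.9 = 91.9 → 92.
H and S are unchanged.

hsl(339, 66%, 92%)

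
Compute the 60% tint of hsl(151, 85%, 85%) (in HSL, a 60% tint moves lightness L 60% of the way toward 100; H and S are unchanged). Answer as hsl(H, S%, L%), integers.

hsl(151, 85%, 94%)

L moves 60% from 85 toward 100: 85 + 9 = 94 → 94.
H and S are unchanged.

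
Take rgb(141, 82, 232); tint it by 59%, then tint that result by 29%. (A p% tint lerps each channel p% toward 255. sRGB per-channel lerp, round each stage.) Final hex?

Lerp each channel 59% toward 255:
  R: 141 + 0.59×(255−141) = 141 + 67.26 = 208.26 → 208
  G: 82 + 102.07 = 184.07 → 184
  B: 232 + 13.57 = 245.57 → 246
After the tint: rgb(208, 184, 246) = #d0b8f6.
Per channel, c → c + 0.29(255 − c):
  R: 208 + 0.29×(255−208) = 208 + 13.63 = 221.63 → 222
  G: 184 + 0.29×(255−184) = 184 + 20.59 = 204.59 → 205
  B: 246 + 2.61 = 248.61 → 249
rgb(222, 205, 249) = #decdf9.

#decdf9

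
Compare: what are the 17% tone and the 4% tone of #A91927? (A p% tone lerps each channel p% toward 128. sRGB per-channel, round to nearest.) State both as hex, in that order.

#A91927 is rgb(169, 25, 39).
17% tone:
  R: 169 − 6.97 = 162.03 → 162
  G: 25 + 0.17×(128−25) = 25 + 17.51 = 42.51 → 43
  B: 39 + 0.17×(128−39) = 39 + 15.13 = 54.13 → 54
  → #A22B36
4% tone:
  R: 169 + 0.04×(128−169) = 169 − 1.64 = 167.36 → 167
  G: 25 + 0.04×(128−25) = 25 + 4.12 = 29.12 → 29
  B: 39 + 3.56 = 42.56 → 43
  → #A71D2B

#A22B36, #A71D2B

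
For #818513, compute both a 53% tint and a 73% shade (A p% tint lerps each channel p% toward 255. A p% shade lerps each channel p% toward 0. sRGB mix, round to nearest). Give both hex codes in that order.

#818513 is rgb(129, 133, 19).
53% tint:
  R: 129 + 0.53×(255−129) = 129 + 66.78 = 195.78 → 196
  G: 133 + 0.53×(255−133) = 133 + 64.66 = 197.66 → 198
  B: 19 + 125.08 = 144.08 → 144
  → #c4c690
73% shade:
  R: 129 + 0.73×(0−129) = 129 − 94.17 = 34.83 → 35
  G: 133 + 0.73×(0−133) = 133 − 97.09 = 35.91 → 36
  B: 19 − 13.87 = 5.13 → 5
  → #232405

#c4c690, #232405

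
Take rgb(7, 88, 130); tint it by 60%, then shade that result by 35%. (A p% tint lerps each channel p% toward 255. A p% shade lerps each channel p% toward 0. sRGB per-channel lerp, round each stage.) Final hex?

#657A85

Per channel, c → c + 0.6(255 − c):
  R: 7 + 0.6×(255−7) = 7 + 148.8 = 155.8 → 156
  G: 88 + 100.2 = 188.2 → 188
  B: 130 + 0.6×(255−130) = 130 + 75 = 205 → 205
After the tint: rgb(156, 188, 205) = #9CBCCD.
A 35% shade moves each channel 35% toward 0:
  R: 156 + 0.35×(0−156) = 156 − 54.6 = 101.4 → 101
  G: 188 + 0.35×(0−188) = 188 − 65.8 = 122.2 → 122
  B: 205 + 0.35×(0−205) = 205 − 71.75 = 133.25 → 133
rgb(101, 122, 133) = #657A85.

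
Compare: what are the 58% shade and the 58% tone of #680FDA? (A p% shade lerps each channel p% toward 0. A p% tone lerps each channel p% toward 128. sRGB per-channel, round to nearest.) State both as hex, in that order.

#2C065C, #7651A6

#680FDA is rgb(104, 15, 218).
58% shade:
  R: 104 + 0.58×(0−104) = 104 − 60.32 = 43.68 → 44
  G: 15 + 0.58×(0−15) = 15 − 8.7 = 6.3 → 6
  B: 218 + 0.58×(0−218) = 218 − 126.44 = 91.56 → 92
  → #2C065C
58% tone:
  R: 104 + 13.92 = 117.92 → 118
  G: 15 + 0.58×(128−15) = 15 + 65.54 = 80.54 → 81
  B: 218 − 52.2 = 165.8 → 166
  → #7651A6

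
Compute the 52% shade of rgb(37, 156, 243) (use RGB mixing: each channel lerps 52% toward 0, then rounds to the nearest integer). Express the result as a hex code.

#124b75

A 52% shade moves each channel 52% toward 0:
  R: 37 + 0.52×(0−37) = 37 − 19.24 = 17.76 → 18
  G: 156 − 81.12 = 74.88 → 75
  B: 243 + 0.52×(0−243) = 243 − 126.36 = 116.64 → 117
rgb(18, 75, 117) = #124b75.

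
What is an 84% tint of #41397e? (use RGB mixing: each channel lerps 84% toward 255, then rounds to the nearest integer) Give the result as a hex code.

#41397e is rgb(65, 57, 126).
Per channel, c → c + 0.84(255 − c):
  R: 65 + 0.84×(255−65) = 65 + 159.6 = 224.6 → 225
  G: 57 + 0.84×(255−57) = 57 + 166.32 = 223.32 → 223
  B: 126 + 0.84×(255−126) = 126 + 108.36 = 234.36 → 234
rgb(225, 223, 234) = #e1dfea.

#e1dfea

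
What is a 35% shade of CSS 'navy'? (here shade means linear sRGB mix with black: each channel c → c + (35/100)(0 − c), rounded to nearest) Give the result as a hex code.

#000053

CSS navy is rgb(0, 0, 128).
A 35% shade moves each channel 35% toward 0:
  R: 0 + 0 = 0 → 0
  G: 0 + 0 = 0 → 0
  B: 128 + 0.35×(0−128) = 128 − 44.8 = 83.2 → 83
rgb(0, 0, 83) = #000053.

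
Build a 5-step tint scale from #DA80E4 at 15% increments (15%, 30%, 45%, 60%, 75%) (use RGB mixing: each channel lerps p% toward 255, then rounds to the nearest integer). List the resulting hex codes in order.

#E093E8, #E5A6EC, #EBB9F0, #F0CCF4, #F6DFF8

#DA80E4 is rgb(218, 128, 228).
15%: (218 + 5.55 = 223.55→224, 128 + 19.05 = 147.05→147, 228 + 4.05 = 232.05→232) → #E093E8
30%: (218 + 11.1 = 229.1→229, 128 + 38.1 = 166.1→166, 228 + 8.1 = 236.1→236) → #E5A6EC
45%: (218 + 16.65 = 234.65→235, 128 + 57.15 = 185.15→185, 228 + 12.15 = 240.15→240) → #EBB9F0
60%: (218 + 22.2 = 240.2→240, 128 + 76.2 = 204.2→204, 228 + 16.2 = 244.2→244) → #F0CCF4
75%: (218 + 27.75 = 245.75→246, 128 + 95.25 = 223.25→223, 228 + 20.25 = 248.25→248) → #F6DFF8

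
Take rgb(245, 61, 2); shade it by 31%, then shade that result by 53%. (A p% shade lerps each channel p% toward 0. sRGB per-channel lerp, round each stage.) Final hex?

Lerp each channel 31% toward 0:
  R: 245 + 0.31×(0−245) = 245 − 75.95 = 169.05 → 169
  G: 61 + 0.31×(0−61) = 61 − 18.91 = 42.09 → 42
  B: 2 + 0.31×(0−2) = 2 − 0.62 = 1.38 → 1
After the shade: rgb(169, 42, 1) = #A92A01.
A 53% shade moves each channel 53% toward 0:
  R: 169 + 0.53×(0−169) = 169 − 89.57 = 79.43 → 79
  G: 42 + 0.53×(0−42) = 42 − 22.26 = 19.74 → 20
  B: 1 + 0.53×(0−1) = 1 − 0.53 = 0.47 → 0
rgb(79, 20, 0) = #4F1400.

#4F1400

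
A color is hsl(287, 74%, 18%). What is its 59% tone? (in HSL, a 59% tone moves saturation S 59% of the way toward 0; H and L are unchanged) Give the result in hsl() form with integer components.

S moves 59% from 74 toward 0: 74 − 43.66 = 30.34 → 30.
H and L are unchanged.

hsl(287, 30%, 18%)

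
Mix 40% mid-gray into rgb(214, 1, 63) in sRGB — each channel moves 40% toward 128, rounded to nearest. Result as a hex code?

A 40% tone moves each channel 40% toward 128:
  R: 214 + 0.4×(128−214) = 214 − 34.4 = 179.6 → 180
  G: 1 + 0.4×(128−1) = 1 + 50.8 = 51.8 → 52
  B: 63 + 0.4×(128−63) = 63 + 26 = 89 → 89
rgb(180, 52, 89) = #b43459.

#b43459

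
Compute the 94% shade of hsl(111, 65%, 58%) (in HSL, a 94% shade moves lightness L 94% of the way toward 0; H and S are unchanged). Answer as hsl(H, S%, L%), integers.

L moves 94% from 58 toward 0: 58 − 54.52 = 3.48 → 3.
H and S are unchanged.

hsl(111, 65%, 3%)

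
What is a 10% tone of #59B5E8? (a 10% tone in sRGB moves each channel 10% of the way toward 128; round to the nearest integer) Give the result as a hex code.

#5DB0DE

#59B5E8 is rgb(89, 181, 232).
Lerp each channel 10% toward 128:
  R: 89 + 3.9 = 92.9 → 93
  G: 181 + 0.1×(128−181) = 181 − 5.3 = 175.7 → 176
  B: 232 + 0.1×(128−232) = 232 − 10.4 = 221.6 → 222
rgb(93, 176, 222) = #5DB0DE.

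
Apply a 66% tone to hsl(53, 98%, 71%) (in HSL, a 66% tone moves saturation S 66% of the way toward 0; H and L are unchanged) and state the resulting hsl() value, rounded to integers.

hsl(53, 33%, 71%)

S moves 66% from 98 toward 0: 98 − 64.68 = 33.32 → 33.
H and L are unchanged.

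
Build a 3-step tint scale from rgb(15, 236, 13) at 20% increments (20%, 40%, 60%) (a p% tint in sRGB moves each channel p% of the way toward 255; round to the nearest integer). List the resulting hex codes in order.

#3FF03D, #6FF46E, #9FF79E

20%: (15 + 48 = 63→63, 236 + 3.8 = 239.8→240, 13 + 48.4 = 61.4→61) → #3FF03D
40%: (15 + 96 = 111→111, 236 + 7.6 = 243.6→244, 13 + 96.8 = 109.8→110) → #6FF46E
60%: (15 + 144 = 159→159, 236 + 11.4 = 247.4→247, 13 + 145.2 = 158.2→158) → #9FF79E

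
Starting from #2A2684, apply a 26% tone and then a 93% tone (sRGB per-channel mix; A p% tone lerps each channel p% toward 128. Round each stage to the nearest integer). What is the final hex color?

#2A2684 is rgb(42, 38, 132).
Lerp each channel 26% toward 128:
  R: 42 + 22.36 = 64.36 → 64
  G: 38 + 0.26×(128−38) = 38 + 23.4 = 61.4 → 61
  B: 132 + 0.26×(128−132) = 132 − 1.04 = 130.96 → 131
After the tone: rgb(64, 61, 131) = #403D83.
A 93% tone moves each channel 93% toward 128:
  R: 64 + 59.52 = 123.52 → 124
  G: 61 + 0.93×(128−61) = 61 + 62.31 = 123.31 → 123
  B: 131 − 2.79 = 128.21 → 128
rgb(124, 123, 128) = #7C7B80.

#7C7B80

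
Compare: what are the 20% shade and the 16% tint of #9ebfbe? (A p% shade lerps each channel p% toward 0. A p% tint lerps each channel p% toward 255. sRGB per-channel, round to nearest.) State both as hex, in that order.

#7e9998, #aec9c8

#9ebfbe is rgb(158, 191, 190).
20% shade:
  R: 158 + 0.2×(0−158) = 158 − 31.6 = 126.4 → 126
  G: 191 + 0.2×(0−191) = 191 − 38.2 = 152.8 → 153
  B: 190 + 0.2×(0−190) = 190 − 38 = 152 → 152
  → #7e9998
16% tint:
  R: 158 + 0.16×(255−158) = 158 + 15.52 = 173.52 → 174
  G: 191 + 0.16×(255−191) = 191 + 10.24 = 201.24 → 201
  B: 190 + 0.16×(255−190) = 190 + 10.4 = 200.4 → 200
  → #aec9c8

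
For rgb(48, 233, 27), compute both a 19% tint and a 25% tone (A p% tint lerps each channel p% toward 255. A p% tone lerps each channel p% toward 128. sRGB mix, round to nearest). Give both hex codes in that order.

19% tint:
  R: 48 + 0.19×(255−48) = 48 + 39.33 = 87.33 → 87
  G: 233 + 4.18 = 237.18 → 237
  B: 27 + 0.19×(255−27) = 27 + 43.32 = 70.32 → 70
  → #57ED46
25% tone:
  R: 48 + 0.25×(128−48) = 48 + 20 = 68 → 68
  G: 233 + 0.25×(128−233) = 233 − 26.25 = 206.75 → 207
  B: 27 + 25.25 = 52.25 → 52
  → #44CF34

#57ED46, #44CF34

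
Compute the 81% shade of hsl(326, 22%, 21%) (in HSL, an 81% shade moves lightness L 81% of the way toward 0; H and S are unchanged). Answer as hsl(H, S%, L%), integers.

L moves 81% from 21 toward 0: 21 − 17.01 = 3.99 → 4.
H and S are unchanged.

hsl(326, 22%, 4%)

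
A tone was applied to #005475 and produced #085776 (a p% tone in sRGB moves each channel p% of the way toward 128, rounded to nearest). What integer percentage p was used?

6%

#005475 is rgb(0, 84, 117); #085776 is rgb(8, 87, 118).
On the R channel (widest range): 8 ≈ 0 + (p/100)(128 − 0), so p ≈ 100×(8 − 0)/(128 − 0) = 800/128 = 6.25.
p = 6 reproduces all three channels after rounding.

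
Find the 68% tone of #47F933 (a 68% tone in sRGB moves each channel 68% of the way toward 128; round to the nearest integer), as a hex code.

#6EA767

#47F933 is rgb(71, 249, 51).
A 68% tone moves each channel 68% toward 128:
  R: 71 + 0.68×(128−71) = 71 + 38.76 = 109.76 → 110
  G: 249 + 0.68×(128−249) = 249 − 82.28 = 166.72 → 167
  B: 51 + 0.68×(128−51) = 51 + 52.36 = 103.36 → 103
rgb(110, 167, 103) = #6EA767.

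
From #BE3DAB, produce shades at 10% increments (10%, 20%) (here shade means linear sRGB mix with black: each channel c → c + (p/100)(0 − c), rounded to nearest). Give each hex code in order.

#BE3DAB is rgb(190, 61, 171).
10%: (190 − 19 = 171→171, 61 − 6.1 = 54.9→55, 171 − 17.1 = 153.9→154) → #AB379A
20%: (190 − 38 = 152→152, 61 − 12.2 = 48.8→49, 171 − 34.2 = 136.8→137) → #983189

#AB379A, #983189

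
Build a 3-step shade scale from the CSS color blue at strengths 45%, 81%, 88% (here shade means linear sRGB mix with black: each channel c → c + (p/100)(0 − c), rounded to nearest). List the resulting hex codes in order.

CSS blue is rgb(0, 0, 255).
45%: (0→0, 0→0, 255 − 114.75 = 140.25→140) → #00008c
81%: (0→0, 0→0, 255 − 206.55 = 48.45→48) → #000030
88%: (0→0, 0→0, 255 − 224.4 = 30.6→31) → #00001f

#00008c, #000030, #00001f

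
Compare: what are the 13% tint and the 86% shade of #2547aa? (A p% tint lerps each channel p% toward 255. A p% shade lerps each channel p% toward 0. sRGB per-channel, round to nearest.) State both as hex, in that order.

#415fb5, #050a18

#2547aa is rgb(37, 71, 170).
13% tint:
  R: 37 + 0.13×(255−37) = 37 + 28.34 = 65.34 → 65
  G: 71 + 0.13×(255−71) = 71 + 23.92 = 94.92 → 95
  B: 170 + 11.05 = 181.05 → 181
  → #415fb5
86% shade:
  R: 37 − 31.82 = 5.18 → 5
  G: 71 − 61.06 = 9.94 → 10
  B: 170 − 146.2 = 23.8 → 24
  → #050a18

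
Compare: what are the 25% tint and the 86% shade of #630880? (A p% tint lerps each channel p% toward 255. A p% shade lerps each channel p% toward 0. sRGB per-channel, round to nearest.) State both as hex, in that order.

#630880 is rgb(99, 8, 128).
25% tint:
  R: 99 + 39 = 138 → 138
  G: 8 + 61.75 = 69.75 → 70
  B: 128 + 0.25×(255−128) = 128 + 31.75 = 159.75 → 160
  → #8a46a0
86% shade:
  R: 99 + 0.86×(0−99) = 99 − 85.14 = 13.86 → 14
  G: 8 + 0.86×(0−8) = 8 − 6.88 = 1.12 → 1
  B: 128 − 110.08 = 17.92 → 18
  → #0e0112

#8a46a0, #0e0112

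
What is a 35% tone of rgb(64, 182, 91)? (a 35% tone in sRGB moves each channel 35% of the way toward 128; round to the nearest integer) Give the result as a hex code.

#56A368

A 35% tone moves each channel 35% toward 128:
  R: 64 + 22.4 = 86.4 → 86
  G: 182 + 0.35×(128−182) = 182 − 18.9 = 163.1 → 163
  B: 91 + 0.35×(128−91) = 91 + 12.95 = 103.95 → 104
rgb(86, 163, 104) = #56A368.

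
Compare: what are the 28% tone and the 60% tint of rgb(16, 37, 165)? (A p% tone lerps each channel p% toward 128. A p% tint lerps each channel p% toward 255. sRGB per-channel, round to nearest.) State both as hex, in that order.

#2f3e9b, #9fa8db

28% tone:
  R: 16 + 31.36 = 47.36 → 47
  G: 37 + 0.28×(128−37) = 37 + 25.48 = 62.48 → 62
  B: 165 + 0.28×(128−165) = 165 − 10.36 = 154.64 → 155
  → #2f3e9b
60% tint:
  R: 16 + 0.6×(255−16) = 16 + 143.4 = 159.4 → 159
  G: 37 + 0.6×(255−37) = 37 + 130.8 = 167.8 → 168
  B: 165 + 54 = 219 → 219
  → #9fa8db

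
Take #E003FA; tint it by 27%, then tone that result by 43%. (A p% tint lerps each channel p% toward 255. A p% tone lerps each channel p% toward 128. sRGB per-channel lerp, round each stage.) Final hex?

#E003FA is rgb(224, 3, 250).
A 27% tint moves each channel 27% toward 255:
  R: 224 + 8.37 = 232.37 → 232
  G: 3 + 0.27×(255−3) = 3 + 68.04 = 71.04 → 71
  B: 250 + 0.27×(255−250) = 250 + 1.35 = 251.35 → 251
After the tint: rgb(232, 71, 251) = #E847FB.
A 43% tone moves each channel 43% toward 128:
  R: 232 + 0.43×(128−232) = 232 − 44.72 = 187.28 → 187
  G: 71 + 0.43×(128−71) = 71 + 24.51 = 95.51 → 96
  B: 251 − 52.89 = 198.11 → 198
rgb(187, 96, 198) = #BB60C6.

#BB60C6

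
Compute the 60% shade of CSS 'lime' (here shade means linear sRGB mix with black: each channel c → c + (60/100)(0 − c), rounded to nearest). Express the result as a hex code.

CSS lime is rgb(0, 255, 0).
Lerp each channel 60% toward 0:
  R: 0 + 0.6×(0−0) = 0 + 0 = 0 → 0
  G: 255 − 153 = 102 → 102
  B: 0 + 0 = 0 → 0
rgb(0, 102, 0) = #006600.

#006600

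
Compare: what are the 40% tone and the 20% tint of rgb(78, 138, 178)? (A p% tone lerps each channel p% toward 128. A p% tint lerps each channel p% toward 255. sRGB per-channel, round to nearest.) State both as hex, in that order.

40% tone:
  R: 78 + 0.4×(128−78) = 78 + 20 = 98 → 98
  G: 138 − 4 = 134 → 134
  B: 178 − 20 = 158 → 158
  → #62869E
20% tint:
  R: 78 + 0.2×(255−78) = 78 + 35.4 = 113.4 → 113
  G: 138 + 23.4 = 161.4 → 161
  B: 178 + 0.2×(255−178) = 178 + 15.4 = 193.4 → 193
  → #71A1C1

#62869E, #71A1C1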